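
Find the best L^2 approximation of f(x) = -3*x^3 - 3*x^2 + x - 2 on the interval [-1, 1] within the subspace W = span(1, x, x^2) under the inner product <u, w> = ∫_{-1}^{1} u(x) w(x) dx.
g(x) = -3*x^2 - 4*x/5 - 2

The best approximation g ∈ W is the orthogonal projection of f onto W. Writing g = a_0 + a_1 x + a_2 x^2, the coefficients solve the normal equations G · a = b where
  G_{ij} = <φ_i, φ_j> and b_i = <f, φ_i>, with φ_0 = 1, φ_1 = x, φ_2 = x^2.
G =
  [2, 0, 2/3]
  [0, 2/3, 0]
  [2/3, 0, 2/5],
b = (-6, -8/15, -38/15).
Solving gives a_0 = -2, a_1 = -4/5, a_2 = -3, so
  g(x) = -3*x^2 - 4*x/5 - 2.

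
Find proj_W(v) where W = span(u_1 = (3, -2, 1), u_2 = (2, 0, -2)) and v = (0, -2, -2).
proj_W(v) = (1, 0, -1)

Set up U = [u_1 | ... | u_2] ∈ R^(3×2). The projector onto W = col(U) is P = U (U^T U)^(-1) U^T.
Compute U^T U =
  [14, 4]
  [4, 8],
and U^T v = (2, 4).
Solve U^T U · c = U^T v for the coefficients: c = (0, 1/2). The projection is proj_W(v) = U c.
Check: (v - proj_W(v)) · u_1 = 0  (should be 0).
Check: (v - proj_W(v)) · u_2 = 0  (should be 0).
Result: proj_W(v) = (1, 0, -1).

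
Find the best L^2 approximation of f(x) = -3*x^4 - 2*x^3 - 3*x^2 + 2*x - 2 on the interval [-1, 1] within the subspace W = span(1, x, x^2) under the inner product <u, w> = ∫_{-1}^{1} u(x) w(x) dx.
g(x) = -39*x^2/7 + 4*x/5 - 61/35

The best approximation g ∈ W is the orthogonal projection of f onto W. Writing g = a_0 + a_1 x + a_2 x^2, the coefficients solve the normal equations G · a = b where
  G_{ij} = <φ_i, φ_j> and b_i = <f, φ_i>, with φ_0 = 1, φ_1 = x, φ_2 = x^2.
G =
  [2, 0, 2/3]
  [0, 2/3, 0]
  [2/3, 0, 2/5],
b = (-36/5, 8/15, -356/105).
Solving gives a_0 = -61/35, a_1 = 4/5, a_2 = -39/7, so
  g(x) = -39*x^2/7 + 4*x/5 - 61/35.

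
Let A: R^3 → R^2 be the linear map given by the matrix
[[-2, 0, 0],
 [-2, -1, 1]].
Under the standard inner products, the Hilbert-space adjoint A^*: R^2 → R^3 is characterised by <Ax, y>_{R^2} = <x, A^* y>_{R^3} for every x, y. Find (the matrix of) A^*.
A^* = A^T =
[[-2, -2],
 [0, -1],
 [0, 1]]

For real matrices with standard dot products, the defining identity <Ax, y> = <x, A^* y> gives (Ax)^T y = x^T (A^*) y, i.e. x^T A^T y = x^T (A^*) y. Since this holds for all x, y, we must have A^* = A^T. Therefore
A^* =
[[-2, -2],
 [0, -1],
 [0, 1]].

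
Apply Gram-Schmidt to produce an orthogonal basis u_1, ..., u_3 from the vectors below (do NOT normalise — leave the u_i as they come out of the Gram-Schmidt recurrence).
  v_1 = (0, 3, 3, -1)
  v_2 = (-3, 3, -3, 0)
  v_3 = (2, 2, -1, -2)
Orthogonal basis:
  u_1 = (0, 3, 3, -1)
  u_2 = (-3, 3, -3, 0)
  u_3 = (7/3, 50/57, -83/57, -33/19)

Apply the Gram-Schmidt recurrence
  u_1 = v_1
  u_i = v_i − Σ_{j<i} ((v_i · u_j) / (u_j · u_j)) · u_j.

Step by step this gives:
  u_1 = (0, 3, 3, -1)
  u_2 = (-3, 3, -3, 0)
  u_3 = (7/3, 50/57, -83/57, -33/19)

Orthogonality check:
  u_2 · u_1 = 0 (should be 0)
  u_3 · u_1 = 0 (should be 0)
  u_3 · u_2 = 0 (should be 0)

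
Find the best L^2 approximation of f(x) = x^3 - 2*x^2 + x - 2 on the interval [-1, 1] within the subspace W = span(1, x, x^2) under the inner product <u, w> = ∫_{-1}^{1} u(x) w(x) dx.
g(x) = -2*x^2 + 8*x/5 - 2

The best approximation g ∈ W is the orthogonal projection of f onto W. Writing g = a_0 + a_1 x + a_2 x^2, the coefficients solve the normal equations G · a = b where
  G_{ij} = <φ_i, φ_j> and b_i = <f, φ_i>, with φ_0 = 1, φ_1 = x, φ_2 = x^2.
G =
  [2, 0, 2/3]
  [0, 2/3, 0]
  [2/3, 0, 2/5],
b = (-16/3, 16/15, -32/15).
Solving gives a_0 = -2, a_1 = 8/5, a_2 = -2, so
  g(x) = -2*x^2 + 8*x/5 - 2.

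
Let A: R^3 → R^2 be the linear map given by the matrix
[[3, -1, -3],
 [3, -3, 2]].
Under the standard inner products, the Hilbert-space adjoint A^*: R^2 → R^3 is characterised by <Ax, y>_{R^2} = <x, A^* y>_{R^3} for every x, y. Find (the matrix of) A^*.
A^* = A^T =
[[3, 3],
 [-1, -3],
 [-3, 2]]

For real matrices with standard dot products, the defining identity <Ax, y> = <x, A^* y> gives (Ax)^T y = x^T (A^*) y, i.e. x^T A^T y = x^T (A^*) y. Since this holds for all x, y, we must have A^* = A^T. Therefore
A^* =
[[3, 3],
 [-1, -3],
 [-3, 2]].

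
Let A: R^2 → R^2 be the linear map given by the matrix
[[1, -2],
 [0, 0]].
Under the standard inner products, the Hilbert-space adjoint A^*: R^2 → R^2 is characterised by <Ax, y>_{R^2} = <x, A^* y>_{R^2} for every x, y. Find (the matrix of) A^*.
A^* = A^T =
[[1, 0],
 [-2, 0]]

For real matrices with standard dot products, the defining identity <Ax, y> = <x, A^* y> gives (Ax)^T y = x^T (A^*) y, i.e. x^T A^T y = x^T (A^*) y. Since this holds for all x, y, we must have A^* = A^T. Therefore
A^* =
[[1, 0],
 [-2, 0]].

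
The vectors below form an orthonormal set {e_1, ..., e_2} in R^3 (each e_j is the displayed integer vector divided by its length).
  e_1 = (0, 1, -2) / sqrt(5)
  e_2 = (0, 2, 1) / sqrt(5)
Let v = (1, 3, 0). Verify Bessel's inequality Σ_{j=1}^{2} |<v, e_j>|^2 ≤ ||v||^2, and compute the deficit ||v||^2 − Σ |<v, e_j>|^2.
Σ |<v, e_j>|^2 = 9; ||v||^2 = 10; deficit = 1

Write each e_j = u_j / sqrt(<u_j, u_j>) where u_j is the displayed integer vector. Then <v, e_j> = <v, u_j> / sqrt(<u_j, u_j>), so |<v, e_j>|^2 = <v, u_j>^2 / <u_j, u_j>.
Coefficients: <v, e_1> = 3/sqrt(5), <v, e_2> = 6/sqrt(5).
Square and sum: Σ |<v, e_j>|^2 = 9.
Compute ||v||^2 = v·v = 10.
Deficit = 10 − 9 = 1 ≥ 0, confirming Bessel's inequality. (The deficit equals ||v − Σ <v,e_j> e_j||^2, the squared distance from v to span{e_j}.)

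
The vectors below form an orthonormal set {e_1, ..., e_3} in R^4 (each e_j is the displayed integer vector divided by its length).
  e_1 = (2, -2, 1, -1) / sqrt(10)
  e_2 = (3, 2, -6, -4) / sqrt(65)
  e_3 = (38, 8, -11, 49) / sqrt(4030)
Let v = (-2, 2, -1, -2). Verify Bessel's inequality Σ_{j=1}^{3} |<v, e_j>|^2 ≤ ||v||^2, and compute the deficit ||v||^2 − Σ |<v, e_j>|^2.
Σ |<v, e_j>|^2 = 1934/155; ||v||^2 = 13; deficit = 81/155

Write each e_j = u_j / sqrt(<u_j, u_j>) where u_j is the displayed integer vector. Then <v, e_j> = <v, u_j> / sqrt(<u_j, u_j>), so |<v, e_j>|^2 = <v, u_j>^2 / <u_j, u_j>.
Coefficients: <v, e_1> = -7/sqrt(10), <v, e_2> = 12/sqrt(65), <v, e_3> = -147/sqrt(4030).
Square and sum: Σ |<v, e_j>|^2 = 1934/155.
Compute ||v||^2 = v·v = 13.
Deficit = 13 − 1934/155 = 81/155 ≥ 0, confirming Bessel's inequality. (The deficit equals ||v − Σ <v,e_j> e_j||^2, the squared distance from v to span{e_j}.)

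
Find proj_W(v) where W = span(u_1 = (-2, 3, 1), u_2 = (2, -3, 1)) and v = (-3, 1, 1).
proj_W(v) = (-18/13, 27/13, 1)

Set up U = [u_1 | ... | u_2] ∈ R^(3×2). The projector onto W = col(U) is P = U (U^T U)^(-1) U^T.
Compute U^T U =
  [14, -12]
  [-12, 14],
and U^T v = (10, -8).
Solve U^T U · c = U^T v for the coefficients: c = (11/13, 2/13). The projection is proj_W(v) = U c.
Check: (v - proj_W(v)) · u_1 = 0  (should be 0).
Check: (v - proj_W(v)) · u_2 = 0  (should be 0).
Result: proj_W(v) = (-18/13, 27/13, 1).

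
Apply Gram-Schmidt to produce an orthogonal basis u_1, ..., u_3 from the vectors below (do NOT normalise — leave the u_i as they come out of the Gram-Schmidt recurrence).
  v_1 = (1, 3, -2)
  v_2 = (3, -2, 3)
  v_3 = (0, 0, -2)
Orthogonal basis:
  u_1 = (1, 3, -2)
  u_2 = (51/14, -1/14, 12/7)
  u_3 = (110/227, -198/227, -242/227)

Apply the Gram-Schmidt recurrence
  u_1 = v_1
  u_i = v_i − Σ_{j<i} ((v_i · u_j) / (u_j · u_j)) · u_j.

Step by step this gives:
  u_1 = (1, 3, -2)
  u_2 = (51/14, -1/14, 12/7)
  u_3 = (110/227, -198/227, -242/227)

Orthogonality check:
  u_2 · u_1 = 0 (should be 0)
  u_3 · u_1 = 0 (should be 0)
  u_3 · u_2 = 0 (should be 0)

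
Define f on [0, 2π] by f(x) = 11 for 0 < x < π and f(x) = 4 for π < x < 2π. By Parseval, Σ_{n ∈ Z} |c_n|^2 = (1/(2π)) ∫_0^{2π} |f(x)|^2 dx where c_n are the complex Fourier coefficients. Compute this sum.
Σ |c_n|^2 = 137/2

Parseval equates the L^2 energy of f (normalised by 1/(2π)) with the ℓ^2 sum of its Fourier coefficients: (1/(2π)) ∫_0^{2π} |f|^2 = Σ |c_n|^2.
Compute the left side: (1/(2π)) [∫_0^π 11^2 dx + ∫_π^{2π} 4^2 dx] = (1/(2π)) · (121π + 16π) = (121 + 16)/2 = 137/2.
So Σ_{n ∈ Z} |c_n|^2 = 137/2.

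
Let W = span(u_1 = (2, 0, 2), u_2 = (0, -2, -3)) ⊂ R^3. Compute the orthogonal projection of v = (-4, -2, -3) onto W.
proj_W(v) = (-52/17, -10/17, -67/17)

Set up U = [u_1 | ... | u_2] ∈ R^(3×2). The projector onto W = col(U) is P = U (U^T U)^(-1) U^T.
Compute U^T U =
  [8, -6]
  [-6, 13],
and U^T v = (-14, 13).
Solve U^T U · c = U^T v for the coefficients: c = (-26/17, 5/17). The projection is proj_W(v) = U c.
Check: (v - proj_W(v)) · u_1 = 0  (should be 0).
Check: (v - proj_W(v)) · u_2 = 0  (should be 0).
Result: proj_W(v) = (-52/17, -10/17, -67/17).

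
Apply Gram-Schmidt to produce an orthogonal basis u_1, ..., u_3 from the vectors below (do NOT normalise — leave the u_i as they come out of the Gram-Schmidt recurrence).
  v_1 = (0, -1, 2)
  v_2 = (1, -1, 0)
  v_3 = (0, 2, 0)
Orthogonal basis:
  u_1 = (0, -1, 2)
  u_2 = (1, -4/5, -2/5)
  u_3 = (8/9, 8/9, 4/9)

Apply the Gram-Schmidt recurrence
  u_1 = v_1
  u_i = v_i − Σ_{j<i} ((v_i · u_j) / (u_j · u_j)) · u_j.

Step by step this gives:
  u_1 = (0, -1, 2)
  u_2 = (1, -4/5, -2/5)
  u_3 = (8/9, 8/9, 4/9)

Orthogonality check:
  u_2 · u_1 = 0 (should be 0)
  u_3 · u_1 = 0 (should be 0)
  u_3 · u_2 = 0 (should be 0)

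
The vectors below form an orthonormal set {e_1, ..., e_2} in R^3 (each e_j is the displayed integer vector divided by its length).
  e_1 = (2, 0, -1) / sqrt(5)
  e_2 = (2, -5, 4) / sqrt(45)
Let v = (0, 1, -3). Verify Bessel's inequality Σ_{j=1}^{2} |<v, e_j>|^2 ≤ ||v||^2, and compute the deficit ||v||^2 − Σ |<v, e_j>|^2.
Σ |<v, e_j>|^2 = 74/9; ||v||^2 = 10; deficit = 16/9

Write each e_j = u_j / sqrt(<u_j, u_j>) where u_j is the displayed integer vector. Then <v, e_j> = <v, u_j> / sqrt(<u_j, u_j>), so |<v, e_j>|^2 = <v, u_j>^2 / <u_j, u_j>.
Coefficients: <v, e_1> = 3/sqrt(5), <v, e_2> = -17/sqrt(45).
Square and sum: Σ |<v, e_j>|^2 = 74/9.
Compute ||v||^2 = v·v = 10.
Deficit = 10 − 74/9 = 16/9 ≥ 0, confirming Bessel's inequality. (The deficit equals ||v − Σ <v,e_j> e_j||^2, the squared distance from v to span{e_j}.)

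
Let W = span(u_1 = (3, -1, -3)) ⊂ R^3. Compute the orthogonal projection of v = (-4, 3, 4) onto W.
proj_W(v) = (-81/19, 27/19, 81/19)

Set up U = [u_1 | ... | u_1] ∈ R^(3×1). The projector onto W = col(U) is P = U (U^T U)^(-1) U^T.
Compute U^T U =
  [19],
and U^T v = (-27).
Solve U^T U · c = U^T v for the coefficients: c = (-27/19). The projection is proj_W(v) = U c.
Check: (v - proj_W(v)) · u_1 = 0  (should be 0).
Result: proj_W(v) = (-81/19, 27/19, 81/19).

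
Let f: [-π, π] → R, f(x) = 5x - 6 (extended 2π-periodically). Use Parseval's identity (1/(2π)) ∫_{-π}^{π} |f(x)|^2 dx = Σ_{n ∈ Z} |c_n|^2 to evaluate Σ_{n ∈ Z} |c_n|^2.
Σ |c_n|^2 = 25π^2/3 + 36

Expand and integrate term by term over [-π, π]:
  ∫ (5x)^2 dx = 25·(2π^3/3); ∫ 2·5·(-6)·x dx = 0 (odd integrand); ∫ (-6)^2 dx = 36·2π.
So (1/(2π)) ∫_{-π}^{π} (5x - 6)^2 dx = 25π^2/3 + 36 = 25π^2/3 + 36.
Parseval ⇒ Σ |c_n|^2 = 25π^2/3 + 36.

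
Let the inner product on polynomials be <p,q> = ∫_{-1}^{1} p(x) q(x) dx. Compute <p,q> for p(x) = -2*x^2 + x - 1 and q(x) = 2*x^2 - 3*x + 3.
<p,q> = -224/15

Expand the product: p(x)·q(x) = -4*x^4 + 8*x^3 - 11*x^2 + 6*x - 3.
∫_{-1}^{1} of each monomial x^k gives [2/(k+1) if k even, 0 if k odd]. Integrating term-by-term (or equivalently evaluating the antiderivative F(x) = -4*x^5/5 + 2*x^4 - 11*x^3/3 + 3*x^2 - 3*x at the endpoints):
  F(1) − F(−1) = -37/15 − (187/15) = -224/15.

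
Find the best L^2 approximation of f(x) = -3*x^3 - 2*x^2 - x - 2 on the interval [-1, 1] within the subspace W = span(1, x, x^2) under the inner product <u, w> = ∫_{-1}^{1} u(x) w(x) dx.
g(x) = -2*x^2 - 14*x/5 - 2

The best approximation g ∈ W is the orthogonal projection of f onto W. Writing g = a_0 + a_1 x + a_2 x^2, the coefficients solve the normal equations G · a = b where
  G_{ij} = <φ_i, φ_j> and b_i = <f, φ_i>, with φ_0 = 1, φ_1 = x, φ_2 = x^2.
G =
  [2, 0, 2/3]
  [0, 2/3, 0]
  [2/3, 0, 2/5],
b = (-16/3, -28/15, -32/15).
Solving gives a_0 = -2, a_1 = -14/5, a_2 = -2, so
  g(x) = -2*x^2 - 14*x/5 - 2.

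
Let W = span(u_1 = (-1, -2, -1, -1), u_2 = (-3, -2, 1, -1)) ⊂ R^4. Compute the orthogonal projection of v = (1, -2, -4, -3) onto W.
proj_W(v) = (15/14, -20/7, -55/14, -10/7)

Set up U = [u_1 | ... | u_2] ∈ R^(4×2). The projector onto W = col(U) is P = U (U^T U)^(-1) U^T.
Compute U^T U =
  [7, 7]
  [7, 15],
and U^T v = (10, 0).
Solve U^T U · c = U^T v for the coefficients: c = (75/28, -5/4). The projection is proj_W(v) = U c.
Check: (v - proj_W(v)) · u_1 = 0  (should be 0).
Check: (v - proj_W(v)) · u_2 = 0  (should be 0).
Result: proj_W(v) = (15/14, -20/7, -55/14, -10/7).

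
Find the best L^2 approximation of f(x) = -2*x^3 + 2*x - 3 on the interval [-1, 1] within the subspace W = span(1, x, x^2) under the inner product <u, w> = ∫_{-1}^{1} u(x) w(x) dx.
g(x) = 4*x/5 - 3

The best approximation g ∈ W is the orthogonal projection of f onto W. Writing g = a_0 + a_1 x + a_2 x^2, the coefficients solve the normal equations G · a = b where
  G_{ij} = <φ_i, φ_j> and b_i = <f, φ_i>, with φ_0 = 1, φ_1 = x, φ_2 = x^2.
G =
  [2, 0, 2/3]
  [0, 2/3, 0]
  [2/3, 0, 2/5],
b = (-6, 8/15, -2).
Solving gives a_0 = -3, a_1 = 4/5, a_2 = 0, so
  g(x) = 4*x/5 - 3.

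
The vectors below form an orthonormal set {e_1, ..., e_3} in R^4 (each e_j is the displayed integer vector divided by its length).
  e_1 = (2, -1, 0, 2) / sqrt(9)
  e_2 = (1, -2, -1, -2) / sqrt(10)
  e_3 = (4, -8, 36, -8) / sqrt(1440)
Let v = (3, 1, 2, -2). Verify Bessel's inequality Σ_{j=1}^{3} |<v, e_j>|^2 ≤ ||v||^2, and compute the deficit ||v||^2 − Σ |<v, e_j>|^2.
Σ |<v, e_j>|^2 = 62/9; ||v||^2 = 18; deficit = 100/9

Write each e_j = u_j / sqrt(<u_j, u_j>) where u_j is the displayed integer vector. Then <v, e_j> = <v, u_j> / sqrt(<u_j, u_j>), so |<v, e_j>|^2 = <v, u_j>^2 / <u_j, u_j>.
Coefficients: <v, e_1> = 1/sqrt(9), <v, e_2> = 3/sqrt(10), <v, e_3> = 92/sqrt(1440).
Square and sum: Σ |<v, e_j>|^2 = 62/9.
Compute ||v||^2 = v·v = 18.
Deficit = 18 − 62/9 = 100/9 ≥ 0, confirming Bessel's inequality. (The deficit equals ||v − Σ <v,e_j> e_j||^2, the squared distance from v to span{e_j}.)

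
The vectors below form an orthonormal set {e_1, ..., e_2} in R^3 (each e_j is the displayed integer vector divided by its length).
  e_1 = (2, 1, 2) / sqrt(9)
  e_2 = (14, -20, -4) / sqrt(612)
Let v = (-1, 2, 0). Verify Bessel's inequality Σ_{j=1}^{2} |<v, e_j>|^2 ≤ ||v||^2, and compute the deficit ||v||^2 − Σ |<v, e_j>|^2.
Σ |<v, e_j>|^2 = 81/17; ||v||^2 = 5; deficit = 4/17

Write each e_j = u_j / sqrt(<u_j, u_j>) where u_j is the displayed integer vector. Then <v, e_j> = <v, u_j> / sqrt(<u_j, u_j>), so |<v, e_j>|^2 = <v, u_j>^2 / <u_j, u_j>.
Coefficients: <v, e_1> = 0/sqrt(9), <v, e_2> = -54/sqrt(612).
Square and sum: Σ |<v, e_j>|^2 = 81/17.
Compute ||v||^2 = v·v = 5.
Deficit = 5 − 81/17 = 4/17 ≥ 0, confirming Bessel's inequality. (The deficit equals ||v − Σ <v,e_j> e_j||^2, the squared distance from v to span{e_j}.)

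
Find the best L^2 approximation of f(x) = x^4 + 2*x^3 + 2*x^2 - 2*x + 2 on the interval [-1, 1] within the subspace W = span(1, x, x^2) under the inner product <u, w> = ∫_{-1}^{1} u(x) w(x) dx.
g(x) = 20*x^2/7 - 4*x/5 + 67/35

The best approximation g ∈ W is the orthogonal projection of f onto W. Writing g = a_0 + a_1 x + a_2 x^2, the coefficients solve the normal equations G · a = b where
  G_{ij} = <φ_i, φ_j> and b_i = <f, φ_i>, with φ_0 = 1, φ_1 = x, φ_2 = x^2.
G =
  [2, 0, 2/3]
  [0, 2/3, 0]
  [2/3, 0, 2/5],
b = (86/15, -8/15, 254/105).
Solving gives a_0 = 67/35, a_1 = -4/5, a_2 = 20/7, so
  g(x) = 20*x^2/7 - 4*x/5 + 67/35.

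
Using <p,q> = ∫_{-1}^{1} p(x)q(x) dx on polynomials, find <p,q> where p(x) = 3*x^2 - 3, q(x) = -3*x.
<p,q> = 0

Expand the product: p(x)·q(x) = -9*x^3 + 9*x.
∫_{-1}^{1} of each monomial x^k gives [2/(k+1) if k even, 0 if k odd]. Integrating term-by-term (or equivalently evaluating the antiderivative F(x) = -9*x^4/4 + 9*x^2/2 at the endpoints):
  F(1) − F(−1) = 9/4 − (9/4) = 0.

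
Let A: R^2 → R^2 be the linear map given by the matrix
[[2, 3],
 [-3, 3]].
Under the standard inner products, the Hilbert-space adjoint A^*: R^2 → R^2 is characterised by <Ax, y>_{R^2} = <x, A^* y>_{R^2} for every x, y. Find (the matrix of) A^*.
A^* = A^T =
[[2, -3],
 [3, 3]]

For real matrices with standard dot products, the defining identity <Ax, y> = <x, A^* y> gives (Ax)^T y = x^T (A^*) y, i.e. x^T A^T y = x^T (A^*) y. Since this holds for all x, y, we must have A^* = A^T. Therefore
A^* =
[[2, -3],
 [3, 3]].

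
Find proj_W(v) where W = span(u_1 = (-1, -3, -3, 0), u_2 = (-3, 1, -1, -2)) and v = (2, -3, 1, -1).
proj_W(v) = (34/23, -104/69, -22/69, 82/69)

Set up U = [u_1 | ... | u_2] ∈ R^(4×2). The projector onto W = col(U) is P = U (U^T U)^(-1) U^T.
Compute U^T U =
  [19, 3]
  [3, 15],
and U^T v = (4, -8).
Solve U^T U · c = U^T v for the coefficients: c = (7/23, -41/69). The projection is proj_W(v) = U c.
Check: (v - proj_W(v)) · u_1 = 0  (should be 0).
Check: (v - proj_W(v)) · u_2 = 0  (should be 0).
Result: proj_W(v) = (34/23, -104/69, -22/69, 82/69).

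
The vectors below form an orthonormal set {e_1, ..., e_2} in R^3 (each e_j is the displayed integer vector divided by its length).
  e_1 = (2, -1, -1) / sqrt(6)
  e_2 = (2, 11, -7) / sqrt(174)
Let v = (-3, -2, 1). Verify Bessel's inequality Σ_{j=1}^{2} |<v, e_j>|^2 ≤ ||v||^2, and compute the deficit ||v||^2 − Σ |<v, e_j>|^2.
Σ |<v, e_j>|^2 = 325/29; ||v||^2 = 14; deficit = 81/29

Write each e_j = u_j / sqrt(<u_j, u_j>) where u_j is the displayed integer vector. Then <v, e_j> = <v, u_j> / sqrt(<u_j, u_j>), so |<v, e_j>|^2 = <v, u_j>^2 / <u_j, u_j>.
Coefficients: <v, e_1> = -5/sqrt(6), <v, e_2> = -35/sqrt(174).
Square and sum: Σ |<v, e_j>|^2 = 325/29.
Compute ||v||^2 = v·v = 14.
Deficit = 14 − 325/29 = 81/29 ≥ 0, confirming Bessel's inequality. (The deficit equals ||v − Σ <v,e_j> e_j||^2, the squared distance from v to span{e_j}.)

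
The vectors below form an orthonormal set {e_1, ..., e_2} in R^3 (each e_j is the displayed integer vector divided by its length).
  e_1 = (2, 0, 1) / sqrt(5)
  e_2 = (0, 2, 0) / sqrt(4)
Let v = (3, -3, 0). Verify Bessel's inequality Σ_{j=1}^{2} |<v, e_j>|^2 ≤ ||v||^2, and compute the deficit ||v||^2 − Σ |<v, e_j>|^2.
Σ |<v, e_j>|^2 = 81/5; ||v||^2 = 18; deficit = 9/5

Write each e_j = u_j / sqrt(<u_j, u_j>) where u_j is the displayed integer vector. Then <v, e_j> = <v, u_j> / sqrt(<u_j, u_j>), so |<v, e_j>|^2 = <v, u_j>^2 / <u_j, u_j>.
Coefficients: <v, e_1> = 6/sqrt(5), <v, e_2> = -6/sqrt(4).
Square and sum: Σ |<v, e_j>|^2 = 81/5.
Compute ||v||^2 = v·v = 18.
Deficit = 18 − 81/5 = 9/5 ≥ 0, confirming Bessel's inequality. (The deficit equals ||v − Σ <v,e_j> e_j||^2, the squared distance from v to span{e_j}.)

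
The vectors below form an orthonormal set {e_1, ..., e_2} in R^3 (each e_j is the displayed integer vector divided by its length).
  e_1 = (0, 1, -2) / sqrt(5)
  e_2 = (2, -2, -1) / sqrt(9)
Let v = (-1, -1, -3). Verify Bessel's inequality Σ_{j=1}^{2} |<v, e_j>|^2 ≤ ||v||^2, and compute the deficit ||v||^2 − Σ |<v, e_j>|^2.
Σ |<v, e_j>|^2 = 6; ||v||^2 = 11; deficit = 5

Write each e_j = u_j / sqrt(<u_j, u_j>) where u_j is the displayed integer vector. Then <v, e_j> = <v, u_j> / sqrt(<u_j, u_j>), so |<v, e_j>|^2 = <v, u_j>^2 / <u_j, u_j>.
Coefficients: <v, e_1> = 5/sqrt(5), <v, e_2> = 3/sqrt(9).
Square and sum: Σ |<v, e_j>|^2 = 6.
Compute ||v||^2 = v·v = 11.
Deficit = 11 − 6 = 5 ≥ 0, confirming Bessel's inequality. (The deficit equals ||v − Σ <v,e_j> e_j||^2, the squared distance from v to span{e_j}.)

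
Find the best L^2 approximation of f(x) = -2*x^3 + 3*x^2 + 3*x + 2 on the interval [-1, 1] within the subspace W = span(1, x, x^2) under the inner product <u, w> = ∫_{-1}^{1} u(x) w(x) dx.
g(x) = 3*x^2 + 9*x/5 + 2

The best approximation g ∈ W is the orthogonal projection of f onto W. Writing g = a_0 + a_1 x + a_2 x^2, the coefficients solve the normal equations G · a = b where
  G_{ij} = <φ_i, φ_j> and b_i = <f, φ_i>, with φ_0 = 1, φ_1 = x, φ_2 = x^2.
G =
  [2, 0, 2/3]
  [0, 2/3, 0]
  [2/3, 0, 2/5],
b = (6, 6/5, 38/15).
Solving gives a_0 = 2, a_1 = 9/5, a_2 = 3, so
  g(x) = 3*x^2 + 9*x/5 + 2.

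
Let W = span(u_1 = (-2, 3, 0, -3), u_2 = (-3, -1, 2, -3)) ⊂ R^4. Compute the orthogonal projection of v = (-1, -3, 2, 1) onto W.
proj_W(v) = (-97/181, -608/181, 274/181, 60/181)

Set up U = [u_1 | ... | u_2] ∈ R^(4×2). The projector onto W = col(U) is P = U (U^T U)^(-1) U^T.
Compute U^T U =
  [22, 12]
  [12, 23],
and U^T v = (-10, 7).
Solve U^T U · c = U^T v for the coefficients: c = (-157/181, 137/181). The projection is proj_W(v) = U c.
Check: (v - proj_W(v)) · u_1 = 0  (should be 0).
Check: (v - proj_W(v)) · u_2 = 0  (should be 0).
Result: proj_W(v) = (-97/181, -608/181, 274/181, 60/181).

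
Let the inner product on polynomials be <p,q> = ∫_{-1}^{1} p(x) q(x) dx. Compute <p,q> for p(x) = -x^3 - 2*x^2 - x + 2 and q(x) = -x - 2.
<p,q> = -64/15

Expand the product: p(x)·q(x) = x^4 + 4*x^3 + 5*x^2 - 4.
∫_{-1}^{1} of each monomial x^k gives [2/(k+1) if k even, 0 if k odd]. Integrating term-by-term (or equivalently evaluating the antiderivative F(x) = x^5/5 + x^4 + 5*x^3/3 - 4*x at the endpoints):
  F(1) − F(−1) = -17/15 − (47/15) = -64/15.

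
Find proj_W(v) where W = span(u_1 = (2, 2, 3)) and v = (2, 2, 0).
proj_W(v) = (16/17, 16/17, 24/17)

Set up U = [u_1 | ... | u_1] ∈ R^(3×1). The projector onto W = col(U) is P = U (U^T U)^(-1) U^T.
Compute U^T U =
  [17],
and U^T v = (8).
Solve U^T U · c = U^T v for the coefficients: c = (8/17). The projection is proj_W(v) = U c.
Check: (v - proj_W(v)) · u_1 = 0  (should be 0).
Result: proj_W(v) = (16/17, 16/17, 24/17).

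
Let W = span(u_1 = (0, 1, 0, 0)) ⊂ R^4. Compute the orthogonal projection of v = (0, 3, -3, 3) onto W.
proj_W(v) = (0, 3, 0, 0)

Set up U = [u_1 | ... | u_1] ∈ R^(4×1). The projector onto W = col(U) is P = U (U^T U)^(-1) U^T.
Compute U^T U =
  [1],
and U^T v = (3).
Solve U^T U · c = U^T v for the coefficients: c = (3). The projection is proj_W(v) = U c.
Check: (v - proj_W(v)) · u_1 = 0  (should be 0).
Result: proj_W(v) = (0, 3, 0, 0).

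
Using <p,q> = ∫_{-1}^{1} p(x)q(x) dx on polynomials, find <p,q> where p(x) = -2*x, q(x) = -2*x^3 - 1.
<p,q> = 8/5

Expand the product: p(x)·q(x) = 4*x^4 + 2*x.
∫_{-1}^{1} of each monomial x^k gives [2/(k+1) if k even, 0 if k odd]. Integrating term-by-term (or equivalently evaluating the antiderivative F(x) = 4*x^5/5 + x^2 at the endpoints):
  F(1) − F(−1) = 9/5 − (1/5) = 8/5.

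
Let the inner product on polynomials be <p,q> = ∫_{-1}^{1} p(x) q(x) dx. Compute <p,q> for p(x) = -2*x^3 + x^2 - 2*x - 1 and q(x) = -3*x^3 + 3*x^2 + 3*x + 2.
<p,q> = -604/105

Expand the product: p(x)·q(x) = 6*x^6 - 9*x^5 + 3*x^4 - 4*x^3 - 7*x^2 - 7*x - 2.
∫_{-1}^{1} of each monomial x^k gives [2/(k+1) if k even, 0 if k odd]. Integrating term-by-term (or equivalently evaluating the antiderivative F(x) = 6*x^7/7 - 3*x^6/2 + 3*x^5/5 - x^4 - 7*x^3/3 - 7*x^2/2 - 2*x at the endpoints):
  F(1) − F(−1) = -932/105 − (-328/105) = -604/105.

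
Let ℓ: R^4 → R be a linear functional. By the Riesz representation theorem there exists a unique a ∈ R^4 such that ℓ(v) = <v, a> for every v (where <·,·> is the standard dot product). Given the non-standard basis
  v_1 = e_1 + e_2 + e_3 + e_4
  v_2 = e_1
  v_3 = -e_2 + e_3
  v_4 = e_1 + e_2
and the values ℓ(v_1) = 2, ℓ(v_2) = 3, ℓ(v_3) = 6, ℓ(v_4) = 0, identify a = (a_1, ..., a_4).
a = (3, -3, 3, -1)

Write a = (a_1, ..., a_4) in the standard basis. For each basis vector v_i, ℓ(v_i) = <v_i, a> is a linear equation in the a_j's. Collect the n equations into a matrix system V a = ℓ, where row i of V is v_i (expressed in the standard basis). Since V is invertible (lower-triangular with 1s on the diagonal, up to permutation), solve by back-substitution:
  V =
[[1, 1, 1, 1],
 [1, 0, 0, 0],
 [0, -1, 1, 0],
 [1, 1, 0, 0]]
  V a = (2, 3, 6, 0)
Solving gives a = (3, -3, 3, -1).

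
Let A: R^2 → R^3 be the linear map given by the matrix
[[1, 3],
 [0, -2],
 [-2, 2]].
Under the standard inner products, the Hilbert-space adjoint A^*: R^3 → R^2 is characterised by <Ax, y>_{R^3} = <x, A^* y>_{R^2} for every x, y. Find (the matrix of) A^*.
A^* = A^T =
[[1, 0, -2],
 [3, -2, 2]]

For real matrices with standard dot products, the defining identity <Ax, y> = <x, A^* y> gives (Ax)^T y = x^T (A^*) y, i.e. x^T A^T y = x^T (A^*) y. Since this holds for all x, y, we must have A^* = A^T. Therefore
A^* =
[[1, 0, -2],
 [3, -2, 2]].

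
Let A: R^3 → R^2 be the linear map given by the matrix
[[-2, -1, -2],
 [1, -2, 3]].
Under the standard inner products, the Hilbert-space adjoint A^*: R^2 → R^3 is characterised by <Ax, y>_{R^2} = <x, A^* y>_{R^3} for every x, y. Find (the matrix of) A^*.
A^* = A^T =
[[-2, 1],
 [-1, -2],
 [-2, 3]]

For real matrices with standard dot products, the defining identity <Ax, y> = <x, A^* y> gives (Ax)^T y = x^T (A^*) y, i.e. x^T A^T y = x^T (A^*) y. Since this holds for all x, y, we must have A^* = A^T. Therefore
A^* =
[[-2, 1],
 [-1, -2],
 [-2, 3]].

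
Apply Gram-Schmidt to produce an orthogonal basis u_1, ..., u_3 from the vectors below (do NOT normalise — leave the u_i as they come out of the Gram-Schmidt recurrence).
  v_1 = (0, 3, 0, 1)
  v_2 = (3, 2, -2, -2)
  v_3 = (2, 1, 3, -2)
Orthogonal basis:
  u_1 = (0, 3, 0, 1)
  u_2 = (3, 4/5, -2, -12/5)
  u_3 = (110/97, 91/194, 347/97, -273/194)

Apply the Gram-Schmidt recurrence
  u_1 = v_1
  u_i = v_i − Σ_{j<i} ((v_i · u_j) / (u_j · u_j)) · u_j.

Step by step this gives:
  u_1 = (0, 3, 0, 1)
  u_2 = (3, 4/5, -2, -12/5)
  u_3 = (110/97, 91/194, 347/97, -273/194)

Orthogonality check:
  u_2 · u_1 = 0 (should be 0)
  u_3 · u_1 = 0 (should be 0)
  u_3 · u_2 = 0 (should be 0)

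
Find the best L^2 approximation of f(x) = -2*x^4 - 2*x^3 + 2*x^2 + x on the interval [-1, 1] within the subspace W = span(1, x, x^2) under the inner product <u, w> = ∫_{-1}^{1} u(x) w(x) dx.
g(x) = 2*x^2/7 - x/5 + 6/35

The best approximation g ∈ W is the orthogonal projection of f onto W. Writing g = a_0 + a_1 x + a_2 x^2, the coefficients solve the normal equations G · a = b where
  G_{ij} = <φ_i, φ_j> and b_i = <f, φ_i>, with φ_0 = 1, φ_1 = x, φ_2 = x^2.
G =
  [2, 0, 2/3]
  [0, 2/3, 0]
  [2/3, 0, 2/5],
b = (8/15, -2/15, 8/35).
Solving gives a_0 = 6/35, a_1 = -1/5, a_2 = 2/7, so
  g(x) = 2*x^2/7 - x/5 + 6/35.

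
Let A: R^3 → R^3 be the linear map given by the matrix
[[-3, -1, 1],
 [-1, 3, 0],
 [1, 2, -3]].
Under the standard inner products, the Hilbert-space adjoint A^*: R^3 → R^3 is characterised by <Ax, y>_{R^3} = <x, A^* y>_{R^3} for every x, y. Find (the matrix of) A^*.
A^* = A^T =
[[-3, -1, 1],
 [-1, 3, 2],
 [1, 0, -3]]

For real matrices with standard dot products, the defining identity <Ax, y> = <x, A^* y> gives (Ax)^T y = x^T (A^*) y, i.e. x^T A^T y = x^T (A^*) y. Since this holds for all x, y, we must have A^* = A^T. Therefore
A^* =
[[-3, -1, 1],
 [-1, 3, 2],
 [1, 0, -3]].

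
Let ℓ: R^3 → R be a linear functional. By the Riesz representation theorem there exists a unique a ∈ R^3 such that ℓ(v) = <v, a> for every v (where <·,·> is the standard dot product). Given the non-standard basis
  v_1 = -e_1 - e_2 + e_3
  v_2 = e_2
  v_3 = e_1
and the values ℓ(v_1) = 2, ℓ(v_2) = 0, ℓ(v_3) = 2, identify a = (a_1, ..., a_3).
a = (2, 0, 4)

Write a = (a_1, ..., a_3) in the standard basis. For each basis vector v_i, ℓ(v_i) = <v_i, a> is a linear equation in the a_j's. Collect the n equations into a matrix system V a = ℓ, where row i of V is v_i (expressed in the standard basis). Since V is invertible (lower-triangular with 1s on the diagonal, up to permutation), solve by back-substitution:
  V =
[[-1, -1, 1],
 [0, 1, 0],
 [1, 0, 0]]
  V a = (2, 0, 2)
Solving gives a = (2, 0, 4).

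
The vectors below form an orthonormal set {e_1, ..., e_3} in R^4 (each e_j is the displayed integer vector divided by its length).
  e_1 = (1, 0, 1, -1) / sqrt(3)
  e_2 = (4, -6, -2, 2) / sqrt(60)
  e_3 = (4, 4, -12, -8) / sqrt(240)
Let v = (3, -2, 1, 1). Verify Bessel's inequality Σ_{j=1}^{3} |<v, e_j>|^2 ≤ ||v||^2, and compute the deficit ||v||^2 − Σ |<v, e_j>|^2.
Σ |<v, e_j>|^2 = 41/3; ||v||^2 = 15; deficit = 4/3

Write each e_j = u_j / sqrt(<u_j, u_j>) where u_j is the displayed integer vector. Then <v, e_j> = <v, u_j> / sqrt(<u_j, u_j>), so |<v, e_j>|^2 = <v, u_j>^2 / <u_j, u_j>.
Coefficients: <v, e_1> = 3/sqrt(3), <v, e_2> = 24/sqrt(60), <v, e_3> = -16/sqrt(240).
Square and sum: Σ |<v, e_j>|^2 = 41/3.
Compute ||v||^2 = v·v = 15.
Deficit = 15 − 41/3 = 4/3 ≥ 0, confirming Bessel's inequality. (The deficit equals ||v − Σ <v,e_j> e_j||^2, the squared distance from v to span{e_j}.)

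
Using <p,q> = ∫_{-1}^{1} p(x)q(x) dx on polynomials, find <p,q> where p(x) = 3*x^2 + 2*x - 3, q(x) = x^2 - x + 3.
<p,q> = -212/15

Expand the product: p(x)·q(x) = 3*x^4 - x^3 + 4*x^2 + 9*x - 9.
∫_{-1}^{1} of each monomial x^k gives [2/(k+1) if k even, 0 if k odd]. Integrating term-by-term (or equivalently evaluating the antiderivative F(x) = 3*x^5/5 - x^4/4 + 4*x^3/3 + 9*x^2/2 - 9*x at the endpoints):
  F(1) − F(−1) = -169/60 − (679/60) = -212/15.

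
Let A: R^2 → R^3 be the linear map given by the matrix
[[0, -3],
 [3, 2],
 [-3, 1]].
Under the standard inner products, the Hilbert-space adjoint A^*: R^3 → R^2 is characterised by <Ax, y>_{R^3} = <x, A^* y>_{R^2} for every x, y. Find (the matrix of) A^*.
A^* = A^T =
[[0, 3, -3],
 [-3, 2, 1]]

For real matrices with standard dot products, the defining identity <Ax, y> = <x, A^* y> gives (Ax)^T y = x^T (A^*) y, i.e. x^T A^T y = x^T (A^*) y. Since this holds for all x, y, we must have A^* = A^T. Therefore
A^* =
[[0, 3, -3],
 [-3, 2, 1]].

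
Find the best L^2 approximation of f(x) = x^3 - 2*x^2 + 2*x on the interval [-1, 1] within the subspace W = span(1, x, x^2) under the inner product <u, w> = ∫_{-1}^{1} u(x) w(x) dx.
g(x) = -2*x^2 + 13*x/5

The best approximation g ∈ W is the orthogonal projection of f onto W. Writing g = a_0 + a_1 x + a_2 x^2, the coefficients solve the normal equations G · a = b where
  G_{ij} = <φ_i, φ_j> and b_i = <f, φ_i>, with φ_0 = 1, φ_1 = x, φ_2 = x^2.
G =
  [2, 0, 2/3]
  [0, 2/3, 0]
  [2/3, 0, 2/5],
b = (-4/3, 26/15, -4/5).
Solving gives a_0 = 0, a_1 = 13/5, a_2 = -2, so
  g(x) = -2*x^2 + 13*x/5.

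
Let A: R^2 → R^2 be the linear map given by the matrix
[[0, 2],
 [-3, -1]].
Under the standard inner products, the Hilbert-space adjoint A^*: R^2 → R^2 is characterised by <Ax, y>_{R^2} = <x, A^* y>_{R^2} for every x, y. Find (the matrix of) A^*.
A^* = A^T =
[[0, -3],
 [2, -1]]

For real matrices with standard dot products, the defining identity <Ax, y> = <x, A^* y> gives (Ax)^T y = x^T (A^*) y, i.e. x^T A^T y = x^T (A^*) y. Since this holds for all x, y, we must have A^* = A^T. Therefore
A^* =
[[0, -3],
 [2, -1]].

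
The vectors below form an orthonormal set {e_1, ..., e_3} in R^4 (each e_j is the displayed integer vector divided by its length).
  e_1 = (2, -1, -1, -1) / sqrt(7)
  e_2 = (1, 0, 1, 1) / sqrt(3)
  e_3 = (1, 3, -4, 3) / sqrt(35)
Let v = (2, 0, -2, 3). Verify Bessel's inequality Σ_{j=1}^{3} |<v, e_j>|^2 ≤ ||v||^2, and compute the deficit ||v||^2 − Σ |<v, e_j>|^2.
Σ |<v, e_j>|^2 = 73/5; ||v||^2 = 17; deficit = 12/5

Write each e_j = u_j / sqrt(<u_j, u_j>) where u_j is the displayed integer vector. Then <v, e_j> = <v, u_j> / sqrt(<u_j, u_j>), so |<v, e_j>|^2 = <v, u_j>^2 / <u_j, u_j>.
Coefficients: <v, e_1> = 3/sqrt(7), <v, e_2> = 3/sqrt(3), <v, e_3> = 19/sqrt(35).
Square and sum: Σ |<v, e_j>|^2 = 73/5.
Compute ||v||^2 = v·v = 17.
Deficit = 17 − 73/5 = 12/5 ≥ 0, confirming Bessel's inequality. (The deficit equals ||v − Σ <v,e_j> e_j||^2, the squared distance from v to span{e_j}.)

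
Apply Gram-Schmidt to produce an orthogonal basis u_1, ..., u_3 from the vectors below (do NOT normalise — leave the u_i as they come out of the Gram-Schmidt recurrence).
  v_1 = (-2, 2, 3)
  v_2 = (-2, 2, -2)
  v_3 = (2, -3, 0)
Orthogonal basis:
  u_1 = (-2, 2, 3)
  u_2 = (-30/17, 30/17, -40/17)
  u_3 = (-1/2, -1/2, 0)

Apply the Gram-Schmidt recurrence
  u_1 = v_1
  u_i = v_i − Σ_{j<i} ((v_i · u_j) / (u_j · u_j)) · u_j.

Step by step this gives:
  u_1 = (-2, 2, 3)
  u_2 = (-30/17, 30/17, -40/17)
  u_3 = (-1/2, -1/2, 0)

Orthogonality check:
  u_2 · u_1 = 0 (should be 0)
  u_3 · u_1 = 0 (should be 0)
  u_3 · u_2 = 0 (should be 0)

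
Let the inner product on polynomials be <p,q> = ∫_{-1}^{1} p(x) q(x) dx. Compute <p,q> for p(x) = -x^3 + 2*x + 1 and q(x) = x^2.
<p,q> = 2/3

Expand the product: p(x)·q(x) = -x^5 + 2*x^3 + x^2.
∫_{-1}^{1} of each monomial x^k gives [2/(k+1) if k even, 0 if k odd]. Integrating term-by-term (or equivalently evaluating the antiderivative F(x) = -x^6/6 + x^4/2 + x^3/3 at the endpoints):
  F(1) − F(−1) = 2/3 − (0) = 2/3.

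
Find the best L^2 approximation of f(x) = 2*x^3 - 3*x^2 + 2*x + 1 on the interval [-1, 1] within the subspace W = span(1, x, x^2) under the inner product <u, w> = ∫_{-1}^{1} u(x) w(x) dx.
g(x) = -3*x^2 + 16*x/5 + 1

The best approximation g ∈ W is the orthogonal projection of f onto W. Writing g = a_0 + a_1 x + a_2 x^2, the coefficients solve the normal equations G · a = b where
  G_{ij} = <φ_i, φ_j> and b_i = <f, φ_i>, with φ_0 = 1, φ_1 = x, φ_2 = x^2.
G =
  [2, 0, 2/3]
  [0, 2/3, 0]
  [2/3, 0, 2/5],
b = (0, 32/15, -8/15).
Solving gives a_0 = 1, a_1 = 16/5, a_2 = -3, so
  g(x) = -3*x^2 + 16*x/5 + 1.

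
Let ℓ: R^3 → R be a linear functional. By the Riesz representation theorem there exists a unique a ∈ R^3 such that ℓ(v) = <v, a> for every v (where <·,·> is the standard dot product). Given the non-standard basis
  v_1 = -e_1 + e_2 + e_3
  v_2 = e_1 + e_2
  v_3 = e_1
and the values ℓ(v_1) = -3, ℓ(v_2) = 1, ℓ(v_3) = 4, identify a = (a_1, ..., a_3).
a = (4, -3, 4)

Write a = (a_1, ..., a_3) in the standard basis. For each basis vector v_i, ℓ(v_i) = <v_i, a> is a linear equation in the a_j's. Collect the n equations into a matrix system V a = ℓ, where row i of V is v_i (expressed in the standard basis). Since V is invertible (lower-triangular with 1s on the diagonal, up to permutation), solve by back-substitution:
  V =
[[-1, 1, 1],
 [1, 1, 0],
 [1, 0, 0]]
  V a = (-3, 1, 4)
Solving gives a = (4, -3, 4).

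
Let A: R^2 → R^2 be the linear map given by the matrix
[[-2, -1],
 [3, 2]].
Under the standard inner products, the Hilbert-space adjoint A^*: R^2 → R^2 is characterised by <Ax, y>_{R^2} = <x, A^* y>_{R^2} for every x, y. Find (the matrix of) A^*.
A^* = A^T =
[[-2, 3],
 [-1, 2]]

For real matrices with standard dot products, the defining identity <Ax, y> = <x, A^* y> gives (Ax)^T y = x^T (A^*) y, i.e. x^T A^T y = x^T (A^*) y. Since this holds for all x, y, we must have A^* = A^T. Therefore
A^* =
[[-2, 3],
 [-1, 2]].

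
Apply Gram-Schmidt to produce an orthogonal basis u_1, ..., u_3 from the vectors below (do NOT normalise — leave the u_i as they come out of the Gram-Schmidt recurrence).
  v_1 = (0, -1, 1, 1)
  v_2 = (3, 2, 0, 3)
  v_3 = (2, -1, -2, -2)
Orthogonal basis:
  u_1 = (0, -1, 1, 1)
  u_2 = (3, 7/3, -1/3, 8/3)
  u_3 = (139/65, -123/65, -66/65, -57/65)

Apply the Gram-Schmidt recurrence
  u_1 = v_1
  u_i = v_i − Σ_{j<i} ((v_i · u_j) / (u_j · u_j)) · u_j.

Step by step this gives:
  u_1 = (0, -1, 1, 1)
  u_2 = (3, 7/3, -1/3, 8/3)
  u_3 = (139/65, -123/65, -66/65, -57/65)

Orthogonality check:
  u_2 · u_1 = 0 (should be 0)
  u_3 · u_1 = 0 (should be 0)
  u_3 · u_2 = 0 (should be 0)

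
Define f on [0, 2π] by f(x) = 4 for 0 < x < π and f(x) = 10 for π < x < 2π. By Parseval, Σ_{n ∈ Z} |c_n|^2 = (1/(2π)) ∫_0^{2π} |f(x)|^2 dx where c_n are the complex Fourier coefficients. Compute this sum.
Σ |c_n|^2 = 58

Parseval equates the L^2 energy of f (normalised by 1/(2π)) with the ℓ^2 sum of its Fourier coefficients: (1/(2π)) ∫_0^{2π} |f|^2 = Σ |c_n|^2.
Compute the left side: (1/(2π)) [∫_0^π 4^2 dx + ∫_π^{2π} 10^2 dx] = (1/(2π)) · (16π + 100π) = (16 + 100)/2 = 58.
So Σ_{n ∈ Z} |c_n|^2 = 58.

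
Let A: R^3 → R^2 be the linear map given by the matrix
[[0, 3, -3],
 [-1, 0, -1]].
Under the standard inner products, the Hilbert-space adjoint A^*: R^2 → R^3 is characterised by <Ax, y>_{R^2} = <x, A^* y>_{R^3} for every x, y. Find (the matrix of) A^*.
A^* = A^T =
[[0, -1],
 [3, 0],
 [-3, -1]]

For real matrices with standard dot products, the defining identity <Ax, y> = <x, A^* y> gives (Ax)^T y = x^T (A^*) y, i.e. x^T A^T y = x^T (A^*) y. Since this holds for all x, y, we must have A^* = A^T. Therefore
A^* =
[[0, -1],
 [3, 0],
 [-3, -1]].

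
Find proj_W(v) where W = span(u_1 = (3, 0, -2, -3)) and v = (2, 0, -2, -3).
proj_W(v) = (57/22, 0, -19/11, -57/22)

Set up U = [u_1 | ... | u_1] ∈ R^(4×1). The projector onto W = col(U) is P = U (U^T U)^(-1) U^T.
Compute U^T U =
  [22],
and U^T v = (19).
Solve U^T U · c = U^T v for the coefficients: c = (19/22). The projection is proj_W(v) = U c.
Check: (v - proj_W(v)) · u_1 = 0  (should be 0).
Result: proj_W(v) = (57/22, 0, -19/11, -57/22).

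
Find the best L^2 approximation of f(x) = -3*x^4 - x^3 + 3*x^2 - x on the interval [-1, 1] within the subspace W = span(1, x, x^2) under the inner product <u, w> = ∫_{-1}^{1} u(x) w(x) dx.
g(x) = 3*x^2/7 - 8*x/5 + 9/35

The best approximation g ∈ W is the orthogonal projection of f onto W. Writing g = a_0 + a_1 x + a_2 x^2, the coefficients solve the normal equations G · a = b where
  G_{ij} = <φ_i, φ_j> and b_i = <f, φ_i>, with φ_0 = 1, φ_1 = x, φ_2 = x^2.
G =
  [2, 0, 2/3]
  [0, 2/3, 0]
  [2/3, 0, 2/5],
b = (4/5, -16/15, 12/35).
Solving gives a_0 = 9/35, a_1 = -8/5, a_2 = 3/7, so
  g(x) = 3*x^2/7 - 8*x/5 + 9/35.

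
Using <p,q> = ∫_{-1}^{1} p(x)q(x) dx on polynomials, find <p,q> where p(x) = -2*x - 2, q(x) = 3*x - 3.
<p,q> = 8

Expand the product: p(x)·q(x) = 6 - 6*x^2.
∫_{-1}^{1} of each monomial x^k gives [2/(k+1) if k even, 0 if k odd]. Integrating term-by-term (or equivalently evaluating the antiderivative F(x) = -2*x^3 + 6*x at the endpoints):
  F(1) − F(−1) = 4 − (-4) = 8.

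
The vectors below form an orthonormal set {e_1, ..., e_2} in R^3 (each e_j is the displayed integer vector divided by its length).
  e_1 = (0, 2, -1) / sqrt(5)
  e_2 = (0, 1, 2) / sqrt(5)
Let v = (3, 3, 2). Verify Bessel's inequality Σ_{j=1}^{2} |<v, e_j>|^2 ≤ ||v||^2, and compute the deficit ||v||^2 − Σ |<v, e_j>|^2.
Σ |<v, e_j>|^2 = 13; ||v||^2 = 22; deficit = 9

Write each e_j = u_j / sqrt(<u_j, u_j>) where u_j is the displayed integer vector. Then <v, e_j> = <v, u_j> / sqrt(<u_j, u_j>), so |<v, e_j>|^2 = <v, u_j>^2 / <u_j, u_j>.
Coefficients: <v, e_1> = 4/sqrt(5), <v, e_2> = 7/sqrt(5).
Square and sum: Σ |<v, e_j>|^2 = 13.
Compute ||v||^2 = v·v = 22.
Deficit = 22 − 13 = 9 ≥ 0, confirming Bessel's inequality. (The deficit equals ||v − Σ <v,e_j> e_j||^2, the squared distance from v to span{e_j}.)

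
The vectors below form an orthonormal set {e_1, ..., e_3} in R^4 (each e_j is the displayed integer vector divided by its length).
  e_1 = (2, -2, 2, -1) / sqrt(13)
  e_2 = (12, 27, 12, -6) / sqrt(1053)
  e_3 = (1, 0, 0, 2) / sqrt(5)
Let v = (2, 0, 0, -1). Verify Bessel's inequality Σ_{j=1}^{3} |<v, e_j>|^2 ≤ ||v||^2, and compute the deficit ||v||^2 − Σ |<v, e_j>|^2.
Σ |<v, e_j>|^2 = 25/9; ||v||^2 = 5; deficit = 20/9

Write each e_j = u_j / sqrt(<u_j, u_j>) where u_j is the displayed integer vector. Then <v, e_j> = <v, u_j> / sqrt(<u_j, u_j>), so |<v, e_j>|^2 = <v, u_j>^2 / <u_j, u_j>.
Coefficients: <v, e_1> = 5/sqrt(13), <v, e_2> = 30/sqrt(1053), <v, e_3> = 0/sqrt(5).
Square and sum: Σ |<v, e_j>|^2 = 25/9.
Compute ||v||^2 = v·v = 5.
Deficit = 5 − 25/9 = 20/9 ≥ 0, confirming Bessel's inequality. (The deficit equals ||v − Σ <v,e_j> e_j||^2, the squared distance from v to span{e_j}.)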